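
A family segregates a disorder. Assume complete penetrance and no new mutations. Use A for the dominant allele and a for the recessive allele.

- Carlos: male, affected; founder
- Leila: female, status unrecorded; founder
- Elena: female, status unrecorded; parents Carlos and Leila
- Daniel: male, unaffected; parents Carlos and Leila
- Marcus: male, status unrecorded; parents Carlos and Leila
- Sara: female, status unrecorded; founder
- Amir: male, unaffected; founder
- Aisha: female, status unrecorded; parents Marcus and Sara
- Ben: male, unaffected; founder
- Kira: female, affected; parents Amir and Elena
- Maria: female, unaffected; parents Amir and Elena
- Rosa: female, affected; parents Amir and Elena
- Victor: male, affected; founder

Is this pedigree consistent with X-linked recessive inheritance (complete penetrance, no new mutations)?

No

Under X-linked recessive, Kira (affected, female) cannot arise from Amir (unaffected) × Elena (unrecorded).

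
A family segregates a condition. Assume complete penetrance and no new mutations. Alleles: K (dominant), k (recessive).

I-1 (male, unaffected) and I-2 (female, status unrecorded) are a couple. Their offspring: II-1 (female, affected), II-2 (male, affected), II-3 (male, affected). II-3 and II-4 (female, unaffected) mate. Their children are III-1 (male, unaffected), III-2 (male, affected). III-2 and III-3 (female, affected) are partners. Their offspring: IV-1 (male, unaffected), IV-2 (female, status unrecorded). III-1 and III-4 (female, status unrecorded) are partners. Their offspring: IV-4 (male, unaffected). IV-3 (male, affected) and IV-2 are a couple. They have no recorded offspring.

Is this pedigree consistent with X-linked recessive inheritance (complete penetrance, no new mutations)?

Under X-linked recessive, II-1 (affected, female) cannot arise from I-1 (unaffected) × I-2 (unrecorded).

No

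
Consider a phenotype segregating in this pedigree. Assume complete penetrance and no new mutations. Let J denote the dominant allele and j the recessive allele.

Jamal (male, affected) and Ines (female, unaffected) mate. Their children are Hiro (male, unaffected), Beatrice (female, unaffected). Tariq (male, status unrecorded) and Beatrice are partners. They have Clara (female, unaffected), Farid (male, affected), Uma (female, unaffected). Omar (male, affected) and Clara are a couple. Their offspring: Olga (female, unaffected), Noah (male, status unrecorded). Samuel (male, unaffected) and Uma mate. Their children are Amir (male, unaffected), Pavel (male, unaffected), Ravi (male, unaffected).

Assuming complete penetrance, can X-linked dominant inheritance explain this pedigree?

No

Under X-linked dominant, Beatrice (unaffected, female) cannot arise from Jamal (affected) × Ines (unaffected).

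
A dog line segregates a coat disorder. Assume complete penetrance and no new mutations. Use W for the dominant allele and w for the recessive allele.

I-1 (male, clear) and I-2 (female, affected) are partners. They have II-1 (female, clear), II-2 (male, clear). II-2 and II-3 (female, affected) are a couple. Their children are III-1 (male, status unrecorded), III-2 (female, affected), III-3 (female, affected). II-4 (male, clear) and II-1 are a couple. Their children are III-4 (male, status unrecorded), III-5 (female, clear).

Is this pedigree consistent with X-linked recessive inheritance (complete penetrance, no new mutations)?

No

Under X-linked recessive, II-2 (clear, male) cannot arise from I-1 (clear) × I-2 (affected).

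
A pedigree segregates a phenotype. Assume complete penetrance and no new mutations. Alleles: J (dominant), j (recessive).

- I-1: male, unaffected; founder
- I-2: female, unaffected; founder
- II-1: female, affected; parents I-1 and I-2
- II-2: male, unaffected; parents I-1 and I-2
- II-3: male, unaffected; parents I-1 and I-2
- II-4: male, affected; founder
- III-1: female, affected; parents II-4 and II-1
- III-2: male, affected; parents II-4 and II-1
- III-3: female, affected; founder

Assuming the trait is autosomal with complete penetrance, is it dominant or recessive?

I-1 and I-2 are both unaffected yet have an affected child II-1. Under dominance, an affected child requires at least one affected parent, so the trait cannot be dominant.

recessive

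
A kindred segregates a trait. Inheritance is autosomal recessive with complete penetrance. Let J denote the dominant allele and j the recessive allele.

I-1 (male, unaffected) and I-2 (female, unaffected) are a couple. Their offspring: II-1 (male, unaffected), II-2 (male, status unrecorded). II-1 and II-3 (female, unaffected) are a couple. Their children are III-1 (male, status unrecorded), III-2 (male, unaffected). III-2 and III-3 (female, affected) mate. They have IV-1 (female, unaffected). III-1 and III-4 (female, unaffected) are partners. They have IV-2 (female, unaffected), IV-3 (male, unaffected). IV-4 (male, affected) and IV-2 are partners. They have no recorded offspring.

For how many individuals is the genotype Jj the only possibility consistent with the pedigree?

1

Obligate heterozygotes: IV-1 is unaffected so carries J and received j from III-3 (jj), so IV-1 is Jj.
Every other individual is either homozygous by phenotype or has at least one consistent homozygous assignment, so the count is 1.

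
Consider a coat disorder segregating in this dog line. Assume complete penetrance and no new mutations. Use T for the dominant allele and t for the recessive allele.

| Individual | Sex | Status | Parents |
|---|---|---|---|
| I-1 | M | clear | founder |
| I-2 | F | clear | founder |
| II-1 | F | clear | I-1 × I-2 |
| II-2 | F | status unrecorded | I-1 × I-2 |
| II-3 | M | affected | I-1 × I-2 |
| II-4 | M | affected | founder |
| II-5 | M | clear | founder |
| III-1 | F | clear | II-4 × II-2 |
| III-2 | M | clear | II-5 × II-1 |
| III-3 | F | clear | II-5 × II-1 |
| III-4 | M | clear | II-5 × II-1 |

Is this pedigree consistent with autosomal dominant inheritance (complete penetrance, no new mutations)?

No

Under autosomal dominant, II-3 (affected, male) cannot arise from I-1 (clear) × I-2 (clear).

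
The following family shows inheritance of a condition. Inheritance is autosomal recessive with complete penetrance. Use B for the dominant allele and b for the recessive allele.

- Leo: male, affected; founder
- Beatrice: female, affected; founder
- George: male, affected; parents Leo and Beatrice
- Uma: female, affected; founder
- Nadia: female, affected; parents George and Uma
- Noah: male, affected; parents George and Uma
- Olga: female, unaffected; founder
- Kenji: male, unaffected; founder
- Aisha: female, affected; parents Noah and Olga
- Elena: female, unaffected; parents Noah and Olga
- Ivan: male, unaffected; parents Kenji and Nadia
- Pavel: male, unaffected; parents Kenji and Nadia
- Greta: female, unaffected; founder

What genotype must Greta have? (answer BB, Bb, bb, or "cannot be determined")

Greta's phenotype allows BB or Bb, and no parent or child forces a single allele at both positions; consistent genotype assignments exist with Greta as BB or Bb.

cannot be determined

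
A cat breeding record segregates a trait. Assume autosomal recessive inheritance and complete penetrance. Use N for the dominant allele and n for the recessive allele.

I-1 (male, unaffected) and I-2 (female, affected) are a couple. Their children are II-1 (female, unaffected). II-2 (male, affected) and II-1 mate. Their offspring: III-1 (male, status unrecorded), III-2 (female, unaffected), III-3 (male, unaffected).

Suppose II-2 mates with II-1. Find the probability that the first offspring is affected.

1/2

II-2 is affected, so II-2 is nn.
II-1 is unaffected so carries N and received n from I-2 (nn), so II-1 is Nn.
The cross gives 1/2 Nn : 1/2 nn, so P(offspring is affected) = 1/2.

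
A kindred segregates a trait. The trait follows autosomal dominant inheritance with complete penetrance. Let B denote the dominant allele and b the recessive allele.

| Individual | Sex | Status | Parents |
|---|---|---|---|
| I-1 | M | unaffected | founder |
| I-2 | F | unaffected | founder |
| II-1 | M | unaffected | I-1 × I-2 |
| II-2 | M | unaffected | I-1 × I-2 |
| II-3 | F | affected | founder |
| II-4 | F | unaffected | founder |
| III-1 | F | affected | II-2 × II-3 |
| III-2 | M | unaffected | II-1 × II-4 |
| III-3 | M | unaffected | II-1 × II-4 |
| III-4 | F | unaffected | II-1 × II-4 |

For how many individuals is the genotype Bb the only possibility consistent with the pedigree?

Obligate heterozygotes: III-1 is affected so carries B and received b from II-2 (bb), so III-1 is Bb.
Every other individual is either homozygous by phenotype or has at least one consistent homozygous assignment, so the count is 1.

1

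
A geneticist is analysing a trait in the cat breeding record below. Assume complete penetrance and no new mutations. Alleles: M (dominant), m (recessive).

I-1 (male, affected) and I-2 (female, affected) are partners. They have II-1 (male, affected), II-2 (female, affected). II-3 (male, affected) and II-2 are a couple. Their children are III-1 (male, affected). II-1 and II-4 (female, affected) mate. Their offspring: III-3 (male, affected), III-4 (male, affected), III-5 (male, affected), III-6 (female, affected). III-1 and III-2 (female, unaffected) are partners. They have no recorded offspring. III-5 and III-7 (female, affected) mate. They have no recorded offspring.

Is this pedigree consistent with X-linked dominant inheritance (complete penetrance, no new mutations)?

A consistent assignment under X-linked dominant exists: I-1 X^M Y, I-2 X^M X^M, II-1 X^M Y, II-2 X^M X^M, II-3 X^M Y, II-4 X^M X^M, III-1 X^M Y, III-2 X^m X^m, III-3 X^M Y, III-4 X^M Y, III-5 X^M Y, III-6 X^M X^M, III-7 X^M X^M.
In this assignment every recorded phenotype matches its genotype and every non-founder's genotype is obtainable from its parents' genotypes, so the pedigree is consistent.

Yes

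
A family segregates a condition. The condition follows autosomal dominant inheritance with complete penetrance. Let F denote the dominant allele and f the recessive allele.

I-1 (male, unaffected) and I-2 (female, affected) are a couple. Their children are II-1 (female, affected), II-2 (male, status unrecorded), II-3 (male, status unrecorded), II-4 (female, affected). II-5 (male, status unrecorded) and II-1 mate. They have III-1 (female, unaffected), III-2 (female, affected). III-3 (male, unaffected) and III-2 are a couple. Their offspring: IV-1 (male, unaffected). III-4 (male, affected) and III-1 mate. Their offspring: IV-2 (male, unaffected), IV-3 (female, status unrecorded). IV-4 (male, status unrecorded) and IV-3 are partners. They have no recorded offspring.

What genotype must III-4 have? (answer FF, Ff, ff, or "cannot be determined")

Ff

From phenotype alone, III-4 is FF or Ff.
III-4 is affected so carries F and passed f to IV-2 (ff), so III-4 is Ff.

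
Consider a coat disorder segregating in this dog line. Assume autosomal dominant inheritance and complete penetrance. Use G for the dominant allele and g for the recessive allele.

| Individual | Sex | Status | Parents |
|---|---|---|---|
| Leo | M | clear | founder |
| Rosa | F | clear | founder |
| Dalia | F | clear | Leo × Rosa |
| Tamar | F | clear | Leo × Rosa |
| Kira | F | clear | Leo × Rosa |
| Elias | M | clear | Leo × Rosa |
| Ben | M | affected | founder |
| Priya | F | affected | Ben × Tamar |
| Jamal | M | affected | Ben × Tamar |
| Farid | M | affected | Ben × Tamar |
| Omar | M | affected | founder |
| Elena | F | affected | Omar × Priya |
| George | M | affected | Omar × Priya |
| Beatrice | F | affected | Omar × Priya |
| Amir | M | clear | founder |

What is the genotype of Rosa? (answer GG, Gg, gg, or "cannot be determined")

Rosa is clear, so Rosa is gg.

gg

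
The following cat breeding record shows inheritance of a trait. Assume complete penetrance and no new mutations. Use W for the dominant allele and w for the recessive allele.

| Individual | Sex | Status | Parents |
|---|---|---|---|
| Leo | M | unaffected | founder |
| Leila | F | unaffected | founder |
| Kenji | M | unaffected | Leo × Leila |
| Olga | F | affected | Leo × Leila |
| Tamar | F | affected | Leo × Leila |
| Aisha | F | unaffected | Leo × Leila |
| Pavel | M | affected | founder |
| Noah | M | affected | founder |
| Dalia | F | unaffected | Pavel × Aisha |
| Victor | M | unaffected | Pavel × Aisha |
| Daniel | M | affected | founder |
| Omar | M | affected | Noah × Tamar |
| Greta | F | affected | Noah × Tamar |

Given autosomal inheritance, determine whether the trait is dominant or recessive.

recessive

Leo and Leila are both unaffected yet have an affected child Olga. Under dominance, an affected child requires at least one affected parent, so the trait cannot be dominant.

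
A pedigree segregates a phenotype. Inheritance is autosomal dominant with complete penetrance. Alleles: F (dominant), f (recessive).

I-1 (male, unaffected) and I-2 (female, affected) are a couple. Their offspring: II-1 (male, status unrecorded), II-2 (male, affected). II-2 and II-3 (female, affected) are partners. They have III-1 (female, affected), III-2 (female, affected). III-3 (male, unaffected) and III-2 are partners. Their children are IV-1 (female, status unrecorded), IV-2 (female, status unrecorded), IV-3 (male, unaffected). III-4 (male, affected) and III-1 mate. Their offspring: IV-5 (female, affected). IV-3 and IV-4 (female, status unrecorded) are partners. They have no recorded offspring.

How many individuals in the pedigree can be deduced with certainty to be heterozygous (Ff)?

Obligate heterozygotes: II-2 is affected so carries F and received f from I-1 (ff), so II-2 is Ff; III-2 is affected so carries F and passed f to IV-3 (ff), so III-2 is Ff.
Every other individual is either homozygous by phenotype or has at least one consistent homozygous assignment, so the count is 2.

2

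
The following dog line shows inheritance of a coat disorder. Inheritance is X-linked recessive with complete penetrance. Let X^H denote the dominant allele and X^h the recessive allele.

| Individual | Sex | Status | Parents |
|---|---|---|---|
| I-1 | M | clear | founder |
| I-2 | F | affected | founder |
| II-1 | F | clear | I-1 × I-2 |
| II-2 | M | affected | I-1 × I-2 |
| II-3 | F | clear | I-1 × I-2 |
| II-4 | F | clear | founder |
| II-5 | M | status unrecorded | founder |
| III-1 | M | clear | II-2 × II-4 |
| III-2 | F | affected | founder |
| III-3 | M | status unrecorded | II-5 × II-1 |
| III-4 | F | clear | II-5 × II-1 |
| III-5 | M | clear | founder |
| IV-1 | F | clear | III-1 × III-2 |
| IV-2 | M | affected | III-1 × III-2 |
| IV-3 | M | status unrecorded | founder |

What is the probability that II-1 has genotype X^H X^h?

II-1 is clear so carries H and received h from I-2 (X^h X^h), so II-1 is X^H X^h, giving P(X^H X^h) = 1.

1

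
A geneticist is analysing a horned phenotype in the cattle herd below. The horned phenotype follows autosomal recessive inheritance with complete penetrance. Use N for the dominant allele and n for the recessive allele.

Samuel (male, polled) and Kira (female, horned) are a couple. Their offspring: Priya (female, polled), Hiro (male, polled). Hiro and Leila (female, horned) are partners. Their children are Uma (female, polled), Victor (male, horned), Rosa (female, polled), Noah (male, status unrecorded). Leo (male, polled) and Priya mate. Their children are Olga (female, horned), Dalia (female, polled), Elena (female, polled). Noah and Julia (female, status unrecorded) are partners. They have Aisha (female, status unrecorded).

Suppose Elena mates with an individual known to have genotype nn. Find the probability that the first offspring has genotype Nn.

Leo is polled so carries N and passed n to Olga (nn), so Leo is Nn.
Priya is polled so carries N and received n from Kira (nn), so Priya is Nn.
Elena is a polled offspring of Leo (Nn) × Priya (Nn), whose cross gives 1/4 NN : 1/2 Nn : 1/4 nn; conditioning on being polled, Elena is NN with probability 1/3, Nn with probability 2/3.
Summing over parental genotype combinations, P(offspring has genotype Nn) = 1/3·1 + 2/3·1/2 = 2/3.

2/3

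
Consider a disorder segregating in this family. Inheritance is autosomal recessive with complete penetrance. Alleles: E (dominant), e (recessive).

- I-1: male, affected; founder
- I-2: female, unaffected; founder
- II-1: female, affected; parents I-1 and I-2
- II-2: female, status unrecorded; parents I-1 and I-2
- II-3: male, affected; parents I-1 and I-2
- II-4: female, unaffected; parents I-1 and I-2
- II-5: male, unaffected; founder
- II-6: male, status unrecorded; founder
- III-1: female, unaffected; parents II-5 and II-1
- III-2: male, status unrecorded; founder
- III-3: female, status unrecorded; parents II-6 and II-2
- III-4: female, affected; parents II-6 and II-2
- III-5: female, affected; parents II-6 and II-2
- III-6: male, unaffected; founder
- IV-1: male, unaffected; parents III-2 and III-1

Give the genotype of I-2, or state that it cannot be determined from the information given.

From phenotype alone, I-2 is EE or Ee.
I-2 is unaffected so carries E and passed e to II-1 (ee), so I-2 is Ee.

Ee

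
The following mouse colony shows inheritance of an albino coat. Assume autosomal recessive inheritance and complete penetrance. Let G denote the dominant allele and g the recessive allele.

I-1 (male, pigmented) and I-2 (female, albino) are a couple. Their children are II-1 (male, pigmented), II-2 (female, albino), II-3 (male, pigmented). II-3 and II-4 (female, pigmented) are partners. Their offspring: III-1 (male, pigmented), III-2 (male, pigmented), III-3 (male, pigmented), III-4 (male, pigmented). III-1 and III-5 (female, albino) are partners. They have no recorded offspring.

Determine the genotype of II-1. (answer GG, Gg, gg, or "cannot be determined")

From phenotype alone, II-1 is GG or Gg.
II-1 is pigmented so carries G and received g from I-2 (gg), so II-1 is Gg.

Gg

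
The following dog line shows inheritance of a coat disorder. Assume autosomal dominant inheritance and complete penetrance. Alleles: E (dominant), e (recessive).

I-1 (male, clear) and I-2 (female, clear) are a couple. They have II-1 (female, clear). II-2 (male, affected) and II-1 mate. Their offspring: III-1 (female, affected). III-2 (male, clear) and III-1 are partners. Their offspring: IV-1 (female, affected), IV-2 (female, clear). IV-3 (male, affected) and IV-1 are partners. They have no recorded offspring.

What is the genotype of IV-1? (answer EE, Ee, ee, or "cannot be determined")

Ee

From phenotype alone, IV-1 is EE or Ee.
IV-1 is affected so carries E and received e from III-2 (ee), so IV-1 is Ee.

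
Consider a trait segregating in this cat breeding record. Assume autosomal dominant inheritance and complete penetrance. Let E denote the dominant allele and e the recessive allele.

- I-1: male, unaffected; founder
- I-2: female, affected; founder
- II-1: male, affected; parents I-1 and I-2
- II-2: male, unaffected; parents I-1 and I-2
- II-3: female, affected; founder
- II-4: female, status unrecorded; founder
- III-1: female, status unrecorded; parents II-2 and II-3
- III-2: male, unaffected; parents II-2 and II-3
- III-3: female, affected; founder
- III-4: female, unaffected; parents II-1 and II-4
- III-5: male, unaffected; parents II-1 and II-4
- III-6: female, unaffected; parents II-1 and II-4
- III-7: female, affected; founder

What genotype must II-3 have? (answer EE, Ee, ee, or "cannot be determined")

From phenotype alone, II-3 is EE or Ee.
II-3 is affected so carries E and passed e to III-2 (ee), so II-3 is Ee.

Ee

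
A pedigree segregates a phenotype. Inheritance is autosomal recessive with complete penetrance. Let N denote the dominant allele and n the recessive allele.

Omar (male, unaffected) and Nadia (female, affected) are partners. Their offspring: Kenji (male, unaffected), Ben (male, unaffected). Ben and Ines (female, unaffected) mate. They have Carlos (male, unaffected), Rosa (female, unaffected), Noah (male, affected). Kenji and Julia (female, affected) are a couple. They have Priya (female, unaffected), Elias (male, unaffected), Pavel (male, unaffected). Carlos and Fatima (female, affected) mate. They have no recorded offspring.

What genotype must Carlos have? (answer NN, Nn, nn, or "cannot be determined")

Carlos's phenotype allows NN or Nn, and no parent or child forces a single allele at both positions; consistent genotype assignments exist with Carlos as NN or Nn.

cannot be determined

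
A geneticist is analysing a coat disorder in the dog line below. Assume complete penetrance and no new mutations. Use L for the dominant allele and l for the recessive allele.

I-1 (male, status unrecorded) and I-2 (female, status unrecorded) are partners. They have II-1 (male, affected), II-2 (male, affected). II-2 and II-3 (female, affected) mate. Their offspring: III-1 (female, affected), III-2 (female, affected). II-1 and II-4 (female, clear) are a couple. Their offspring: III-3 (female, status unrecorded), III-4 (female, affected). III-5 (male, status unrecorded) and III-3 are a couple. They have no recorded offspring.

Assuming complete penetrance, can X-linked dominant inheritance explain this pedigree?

Yes

A consistent assignment under X-linked dominant exists: I-1 X^L Y, I-2 X^L X^L, II-1 X^L Y, II-2 X^L Y, II-3 X^L X^L, II-4 X^l X^l, III-1 X^L X^L, III-2 X^L X^L, III-3 X^L X^l, III-4 X^L X^l, III-5 X^L Y.
In this assignment every recorded phenotype matches its genotype and every non-founder's genotype is obtainable from its parents' genotypes, so the pedigree is consistent.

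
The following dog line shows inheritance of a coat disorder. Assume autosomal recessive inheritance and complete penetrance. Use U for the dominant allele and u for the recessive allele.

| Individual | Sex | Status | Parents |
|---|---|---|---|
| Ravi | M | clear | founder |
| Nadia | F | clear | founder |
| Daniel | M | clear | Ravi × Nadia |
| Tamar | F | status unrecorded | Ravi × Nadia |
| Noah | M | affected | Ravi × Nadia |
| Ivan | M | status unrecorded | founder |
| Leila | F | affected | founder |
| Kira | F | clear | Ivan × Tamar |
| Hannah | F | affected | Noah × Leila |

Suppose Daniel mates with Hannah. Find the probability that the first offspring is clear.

2/3

Ravi is clear so carries U and passed u to Noah (uu), so Ravi is Uu.
Nadia is clear so carries U and passed u to Noah (uu), so Nadia is Uu.
Daniel is a clear offspring of Ravi (Uu) × Nadia (Uu), whose cross gives 1/4 UU : 1/2 Uu : 1/4 uu; conditioning on being clear, Daniel is UU with probability 1/3, Uu with probability 2/3.
Hannah is affected, so Hannah is uu.
Summing over parental genotype combinations, P(offspring is clear) = 1/3·1 + 2/3·1/2 = 2/3.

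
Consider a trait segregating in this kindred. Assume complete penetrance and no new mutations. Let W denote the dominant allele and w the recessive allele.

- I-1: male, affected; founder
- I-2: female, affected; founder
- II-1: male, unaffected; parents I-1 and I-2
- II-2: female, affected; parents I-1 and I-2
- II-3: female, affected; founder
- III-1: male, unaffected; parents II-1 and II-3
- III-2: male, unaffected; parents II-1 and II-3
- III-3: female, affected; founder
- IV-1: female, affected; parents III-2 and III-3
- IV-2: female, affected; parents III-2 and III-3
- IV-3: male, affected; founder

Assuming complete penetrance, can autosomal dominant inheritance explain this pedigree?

A consistent assignment under autosomal dominant exists: I-1 Ww, I-2 Ww, II-1 ww, II-2 WW, II-3 Ww, III-1 ww, III-2 ww, III-3 WW, IV-1 Ww, IV-2 Ww, IV-3 WW.
In this assignment every recorded phenotype matches its genotype and every non-founder's genotype is obtainable from its parents' genotypes, so the pedigree is consistent.

Yes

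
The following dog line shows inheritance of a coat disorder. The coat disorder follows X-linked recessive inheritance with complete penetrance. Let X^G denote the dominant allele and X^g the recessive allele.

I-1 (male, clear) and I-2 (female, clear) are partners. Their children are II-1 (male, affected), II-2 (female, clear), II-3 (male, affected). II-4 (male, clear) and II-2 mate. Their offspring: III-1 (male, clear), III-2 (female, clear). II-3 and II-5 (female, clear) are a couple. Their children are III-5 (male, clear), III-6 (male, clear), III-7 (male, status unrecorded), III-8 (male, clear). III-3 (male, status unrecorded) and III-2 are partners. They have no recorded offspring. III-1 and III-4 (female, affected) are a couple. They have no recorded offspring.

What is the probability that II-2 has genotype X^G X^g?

I-1 is clear, so I-1 is X^G Y.
I-2 is clear so carries G and passed g to II-1 (X^g Y), so I-2 is X^G X^g.
Their cross gives offspring ratios 1/2 X^G X^G : 1/2 X^G X^g. Conditioning on II-2 being clear, P(X^G X^g) = 1/2 / 1 = 1/2 before taking II-2's own offspring into account.
II-4 is clear, so II-4 is X^G Y.
Now use II-2's offspring. Probability of each recorded status — clear son III-1: 1/2 if II-2 is X^G X^g, 1 if X^G X^G. (III-2: equally likely either way, so uninformative.)
Bayes: P(X^G X^g) = 1/2·1/2 / (1/2·1/2 + 1/2·1) = 1/3.

1/3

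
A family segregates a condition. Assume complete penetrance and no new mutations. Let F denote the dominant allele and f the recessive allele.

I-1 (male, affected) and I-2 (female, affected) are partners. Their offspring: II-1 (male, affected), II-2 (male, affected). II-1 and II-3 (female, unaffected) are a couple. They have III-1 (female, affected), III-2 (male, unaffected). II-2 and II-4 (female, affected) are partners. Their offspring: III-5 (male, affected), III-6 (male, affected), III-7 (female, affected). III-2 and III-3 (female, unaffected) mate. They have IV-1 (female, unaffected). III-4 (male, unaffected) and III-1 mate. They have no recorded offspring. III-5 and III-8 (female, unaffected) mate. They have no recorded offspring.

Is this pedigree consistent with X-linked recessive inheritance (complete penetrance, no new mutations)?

Yes

A consistent assignment under X-linked recessive exists: I-1 X^f Y, I-2 X^f X^f, II-1 X^f Y, II-2 X^f Y, II-3 X^F X^f, II-4 X^f X^f, III-1 X^f X^f, III-2 X^F Y, III-3 X^F X^F, III-4 X^F Y, III-5 X^f Y, III-6 X^f Y, III-7 X^f X^f, III-8 X^F X^F, IV-1 X^F X^F.
In this assignment every recorded phenotype matches its genotype and every non-founder's genotype is obtainable from its parents' genotypes, so the pedigree is consistent.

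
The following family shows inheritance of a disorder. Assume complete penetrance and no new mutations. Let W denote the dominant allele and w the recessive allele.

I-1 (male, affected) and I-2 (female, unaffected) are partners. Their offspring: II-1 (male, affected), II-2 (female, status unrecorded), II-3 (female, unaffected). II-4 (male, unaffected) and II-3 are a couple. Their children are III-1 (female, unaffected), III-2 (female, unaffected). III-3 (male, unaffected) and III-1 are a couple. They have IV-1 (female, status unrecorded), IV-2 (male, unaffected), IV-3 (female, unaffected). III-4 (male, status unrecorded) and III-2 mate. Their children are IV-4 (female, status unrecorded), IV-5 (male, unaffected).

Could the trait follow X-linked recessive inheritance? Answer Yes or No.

A consistent assignment under X-linked recessive exists: I-1 X^w Y, I-2 X^W X^w, II-1 X^w Y, II-2 X^W X^w, II-3 X^W X^w, II-4 X^W Y, III-1 X^W X^W, III-2 X^W X^W, III-3 X^W Y, III-4 X^W Y, IV-1 X^W X^W, IV-2 X^W Y, IV-3 X^W X^W, IV-4 X^W X^W, IV-5 X^W Y.
In this assignment every recorded phenotype matches its genotype and every non-founder's genotype is obtainable from its parents' genotypes, so the pedigree is consistent.

Yes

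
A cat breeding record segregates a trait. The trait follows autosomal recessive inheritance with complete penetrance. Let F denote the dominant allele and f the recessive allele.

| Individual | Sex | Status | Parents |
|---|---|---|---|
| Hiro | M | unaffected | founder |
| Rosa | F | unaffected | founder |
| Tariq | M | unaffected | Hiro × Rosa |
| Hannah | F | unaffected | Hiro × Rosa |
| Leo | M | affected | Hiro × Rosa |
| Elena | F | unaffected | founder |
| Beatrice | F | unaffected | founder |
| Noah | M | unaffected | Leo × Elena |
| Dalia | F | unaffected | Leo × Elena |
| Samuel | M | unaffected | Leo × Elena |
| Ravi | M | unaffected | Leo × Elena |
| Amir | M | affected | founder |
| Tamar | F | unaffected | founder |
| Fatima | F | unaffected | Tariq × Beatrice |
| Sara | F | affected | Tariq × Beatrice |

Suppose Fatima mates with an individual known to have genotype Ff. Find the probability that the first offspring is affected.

1/6

Tariq is unaffected so carries F and passed f to Sara (ff), so Tariq is Ff.
Beatrice is unaffected so carries F and passed f to Sara (ff), so Beatrice is Ff.
Fatima is an unaffected offspring of Tariq (Ff) × Beatrice (Ff), whose cross gives 1/4 FF : 1/2 Ff : 1/4 ff; conditioning on being unaffected, Fatima is FF with probability 1/3, Ff with probability 2/3.
Summing over parental genotype combinations, P(offspring is affected) = 2/3·1/4 = 1/6.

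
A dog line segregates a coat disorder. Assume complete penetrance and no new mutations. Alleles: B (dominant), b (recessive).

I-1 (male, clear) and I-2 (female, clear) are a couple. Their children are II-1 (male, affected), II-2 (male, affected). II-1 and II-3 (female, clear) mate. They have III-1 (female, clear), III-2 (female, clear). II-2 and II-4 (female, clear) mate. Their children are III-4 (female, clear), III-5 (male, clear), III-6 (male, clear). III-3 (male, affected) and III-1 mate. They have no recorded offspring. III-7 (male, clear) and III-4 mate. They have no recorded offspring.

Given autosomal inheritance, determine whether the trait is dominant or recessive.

recessive

I-1 and I-2 are both clear yet have an affected child II-1. Under dominance, an affected child requires at least one affected parent, so the trait cannot be dominant.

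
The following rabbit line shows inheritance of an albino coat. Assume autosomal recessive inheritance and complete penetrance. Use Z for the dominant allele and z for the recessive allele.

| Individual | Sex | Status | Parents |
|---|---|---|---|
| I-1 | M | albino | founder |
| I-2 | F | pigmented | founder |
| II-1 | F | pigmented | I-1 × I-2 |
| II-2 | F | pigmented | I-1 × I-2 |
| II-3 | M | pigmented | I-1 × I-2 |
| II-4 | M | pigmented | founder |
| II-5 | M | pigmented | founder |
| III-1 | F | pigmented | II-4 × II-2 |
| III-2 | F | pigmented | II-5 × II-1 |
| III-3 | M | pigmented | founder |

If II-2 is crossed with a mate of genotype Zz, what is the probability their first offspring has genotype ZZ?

II-2 is pigmented so carries Z and received z from I-1 (zz), so II-2 is Zz.
The cross gives 1/4 ZZ : 1/2 Zz : 1/4 zz, so P(offspring has genotype ZZ) = 1/4.

1/4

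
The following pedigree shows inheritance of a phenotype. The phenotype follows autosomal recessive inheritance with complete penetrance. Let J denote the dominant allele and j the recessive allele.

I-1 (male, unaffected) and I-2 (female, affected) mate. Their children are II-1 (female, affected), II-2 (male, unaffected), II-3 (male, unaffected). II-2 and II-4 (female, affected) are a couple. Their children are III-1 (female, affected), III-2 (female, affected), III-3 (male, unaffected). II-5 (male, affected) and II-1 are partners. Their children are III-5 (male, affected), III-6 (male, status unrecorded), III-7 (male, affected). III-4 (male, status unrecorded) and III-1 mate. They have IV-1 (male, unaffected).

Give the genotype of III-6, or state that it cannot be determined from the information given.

From phenotype alone, III-6 is JJ or Jj or jj.
III-6 received j from II-5 (jj) and received j from II-1 (jj), so III-6 is jj.

jj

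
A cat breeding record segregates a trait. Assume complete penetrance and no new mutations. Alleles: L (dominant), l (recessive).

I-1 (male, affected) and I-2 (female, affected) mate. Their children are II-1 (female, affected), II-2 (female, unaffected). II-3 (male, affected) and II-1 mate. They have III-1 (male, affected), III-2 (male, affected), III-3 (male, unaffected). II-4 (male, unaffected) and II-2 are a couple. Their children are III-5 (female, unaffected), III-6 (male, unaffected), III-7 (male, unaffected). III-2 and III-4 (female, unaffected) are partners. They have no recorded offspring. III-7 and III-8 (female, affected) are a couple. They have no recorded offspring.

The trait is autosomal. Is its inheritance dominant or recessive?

I-1 and I-2 are both affected yet have an unaffected child II-2. Under a recessive model two affected parents are homozygous and every child would be affected, so the trait cannot be recessive.

dominant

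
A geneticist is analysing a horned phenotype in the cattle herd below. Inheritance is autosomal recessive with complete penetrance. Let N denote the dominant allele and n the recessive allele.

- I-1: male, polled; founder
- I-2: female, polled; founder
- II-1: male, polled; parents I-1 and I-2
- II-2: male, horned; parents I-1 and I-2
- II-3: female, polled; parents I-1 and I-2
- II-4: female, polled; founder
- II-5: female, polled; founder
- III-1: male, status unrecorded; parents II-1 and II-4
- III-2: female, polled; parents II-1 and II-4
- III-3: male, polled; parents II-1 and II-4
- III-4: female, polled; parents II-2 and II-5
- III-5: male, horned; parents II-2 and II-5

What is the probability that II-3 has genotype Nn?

I-1 is polled so carries N and passed n to II-2 (nn), so I-1 is Nn.
I-2 is polled so carries N and passed n to II-2 (nn), so I-2 is Nn.
Their cross gives offspring ratios 1/4 NN : 1/2 Nn : 1/4 nn. Conditioning on II-3 being polled, P(Nn) = 1/2 / 3/4 = 2/3.

2/3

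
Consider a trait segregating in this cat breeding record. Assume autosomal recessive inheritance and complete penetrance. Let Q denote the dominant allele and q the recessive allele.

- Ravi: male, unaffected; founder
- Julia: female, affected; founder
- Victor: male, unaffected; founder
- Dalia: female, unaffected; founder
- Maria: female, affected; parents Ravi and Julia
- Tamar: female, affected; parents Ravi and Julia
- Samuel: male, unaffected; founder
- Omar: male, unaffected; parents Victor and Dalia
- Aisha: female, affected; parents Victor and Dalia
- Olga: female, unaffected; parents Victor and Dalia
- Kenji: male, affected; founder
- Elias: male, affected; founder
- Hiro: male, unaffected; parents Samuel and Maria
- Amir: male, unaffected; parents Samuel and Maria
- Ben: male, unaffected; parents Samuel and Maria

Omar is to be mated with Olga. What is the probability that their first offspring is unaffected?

8/9

Victor is unaffected so carries Q and passed q to Aisha (qq), so Victor is Qq.
Dalia is unaffected so carries Q and passed q to Aisha (qq), so Dalia is Qq.
Omar is an unaffected offspring of Victor (Qq) × Dalia (Qq), whose cross gives 1/4 QQ : 1/2 Qq : 1/4 qq; conditioning on being unaffected, Omar is QQ with probability 1/3, Qq with probability 2/3.
Olga is an unaffected offspring of Victor (Qq) × Dalia (Qq), whose cross gives 1/4 QQ : 1/2 Qq : 1/4 qq; conditioning on being unaffected, Olga is QQ with probability 1/3, Qq with probability 2/3.
Summing over parental genotype combinations, P(offspring is unaffected) = 1/9·1 + 2/9·1 + 2/9·1 + 4/9·3/4 = 8/9.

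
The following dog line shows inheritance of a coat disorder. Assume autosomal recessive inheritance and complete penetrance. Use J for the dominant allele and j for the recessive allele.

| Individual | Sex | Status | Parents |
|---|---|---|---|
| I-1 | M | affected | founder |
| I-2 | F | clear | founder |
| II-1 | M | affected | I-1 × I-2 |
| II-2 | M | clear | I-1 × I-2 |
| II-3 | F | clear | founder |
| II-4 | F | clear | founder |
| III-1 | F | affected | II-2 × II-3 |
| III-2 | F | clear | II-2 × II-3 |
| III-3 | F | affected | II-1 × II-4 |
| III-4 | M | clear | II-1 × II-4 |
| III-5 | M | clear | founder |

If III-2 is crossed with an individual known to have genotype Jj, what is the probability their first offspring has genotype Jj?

1/2

II-2 is clear so carries J and received j from I-1 (jj), so II-2 is Jj.
II-3 is clear so carries J and passed j to III-1 (jj), so II-3 is Jj.
III-2 is a clear offspring of II-2 (Jj) × II-3 (Jj), whose cross gives 1/4 JJ : 1/2 Jj : 1/4 jj; conditioning on being clear, III-2 is JJ with probability 1/3, Jj with probability 2/3.
Summing over parental genotype combinations, P(offspring has genotype Jj) = 1/3·1/2 + 2/3·1/2 = 1/2.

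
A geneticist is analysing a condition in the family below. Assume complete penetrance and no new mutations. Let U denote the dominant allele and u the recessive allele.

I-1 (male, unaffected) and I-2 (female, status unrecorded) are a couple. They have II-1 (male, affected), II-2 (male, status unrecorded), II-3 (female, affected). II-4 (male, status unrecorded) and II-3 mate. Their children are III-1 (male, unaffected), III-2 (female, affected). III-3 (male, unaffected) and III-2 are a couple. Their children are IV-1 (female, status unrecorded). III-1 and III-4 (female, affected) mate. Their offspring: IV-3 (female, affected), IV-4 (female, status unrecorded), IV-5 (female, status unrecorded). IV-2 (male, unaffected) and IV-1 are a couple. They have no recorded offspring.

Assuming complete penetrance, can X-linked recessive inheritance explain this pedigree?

No

Under X-linked recessive, II-3 (affected, female) cannot arise from I-1 (unaffected) × I-2 (unrecorded).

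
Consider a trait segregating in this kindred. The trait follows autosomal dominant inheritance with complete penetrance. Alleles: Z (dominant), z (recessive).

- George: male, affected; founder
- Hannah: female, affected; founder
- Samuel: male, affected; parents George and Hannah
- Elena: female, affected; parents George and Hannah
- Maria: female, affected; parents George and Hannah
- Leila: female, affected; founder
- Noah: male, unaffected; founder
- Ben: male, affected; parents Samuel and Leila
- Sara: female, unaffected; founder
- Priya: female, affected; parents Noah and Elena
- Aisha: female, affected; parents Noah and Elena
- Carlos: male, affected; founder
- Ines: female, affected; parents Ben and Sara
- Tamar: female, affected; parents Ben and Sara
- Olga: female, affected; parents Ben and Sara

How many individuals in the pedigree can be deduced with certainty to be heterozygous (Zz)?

Obligate heterozygotes: Priya is affected so carries Z and received z from Noah (zz), so Priya is Zz; Aisha is affected so carries Z and received z from Noah (zz), so Aisha is Zz; Ines is affected so carries Z and received z from Sara (zz), so Ines is Zz; Tamar is affected so carries Z and received z from Sara (zz), so Tamar is Zz; Olga is affected so carries Z and received z from Sara (zz), so Olga is Zz.
Every other individual is either homozygous by phenotype or has at least one consistent homozygous assignment, so the count is 5.

5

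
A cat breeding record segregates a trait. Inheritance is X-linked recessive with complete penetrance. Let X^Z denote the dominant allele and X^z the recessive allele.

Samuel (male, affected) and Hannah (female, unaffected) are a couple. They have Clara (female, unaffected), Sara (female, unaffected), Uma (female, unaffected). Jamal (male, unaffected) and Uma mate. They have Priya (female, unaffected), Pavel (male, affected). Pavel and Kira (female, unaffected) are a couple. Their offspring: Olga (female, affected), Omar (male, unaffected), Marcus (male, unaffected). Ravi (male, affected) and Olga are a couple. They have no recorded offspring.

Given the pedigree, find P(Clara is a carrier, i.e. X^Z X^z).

1

Clara is unaffected so carries Z and received z from Samuel (X^z Y), so Clara is X^Z X^z, giving P(X^Z X^z) = 1.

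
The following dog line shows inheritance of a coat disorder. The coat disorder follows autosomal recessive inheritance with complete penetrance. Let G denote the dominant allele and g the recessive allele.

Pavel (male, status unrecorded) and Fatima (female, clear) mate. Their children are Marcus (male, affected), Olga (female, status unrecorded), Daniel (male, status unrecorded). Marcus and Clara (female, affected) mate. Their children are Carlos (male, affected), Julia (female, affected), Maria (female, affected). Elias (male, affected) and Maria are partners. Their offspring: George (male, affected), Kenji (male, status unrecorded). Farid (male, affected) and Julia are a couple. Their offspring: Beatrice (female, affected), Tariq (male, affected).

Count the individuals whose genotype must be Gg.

Obligate heterozygotes: Fatima is clear so carries G and passed g to Marcus (gg), so Fatima is Gg.
Every other individual is either homozygous by phenotype or has at least one consistent homozygous assignment, so the count is 1.

1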